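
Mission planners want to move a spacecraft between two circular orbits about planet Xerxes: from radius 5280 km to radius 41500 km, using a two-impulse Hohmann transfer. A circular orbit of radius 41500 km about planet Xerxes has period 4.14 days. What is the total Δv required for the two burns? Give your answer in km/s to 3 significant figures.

Δv = 1.06 km/s

From Kepler's third law T² = 4π²r³/μ at r = 41500 km, T = 4.14 days = 4.14 × 86400 s = 3.57696×10^5 s: μ = 4π²r³/T² = 22053.4 km³/s².
The Hohmann ellipse has a_t = (r₁ + r₂)/2 = 23390 km.
Circular speed at r₁: v₁ = √(μ/r₁) = √(22053.4/5280) = 2.04372 km/s.
On the transfer ellipse at r₁, vis-viva gives v_p = √[μ(2/r₁ − 1/a_t)] = 2.72226 km/s.
First burn Δv₁ = |v_p − v₁| = 0.6785 km/s.
Circular speed at r₂: v₂ = √(μ/r₂) = 0.7290 km/s.
Transfer-orbit speed at r₂: v_a = √[μ(2/r₂ − 1/a_t)] = 0.3464 km/s.
Second burn Δv₂ = |v₂ − v_a| = 0.3826 km/s.
Δv = Δv₁ + Δv₂ = 0.6785 + 0.3826 = 1.061 km/s.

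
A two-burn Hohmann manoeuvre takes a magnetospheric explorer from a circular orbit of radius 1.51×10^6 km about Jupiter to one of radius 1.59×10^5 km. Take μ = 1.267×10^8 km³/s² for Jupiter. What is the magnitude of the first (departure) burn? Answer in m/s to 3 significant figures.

Transfer-ellipse semi-major axis a_t = (r₁ + r₂)/2 = (1.510×10^6 + 1.590×10^5)/2 = 8.345×10^5 km.
Circular speed at r = 1.510×10^6 km: v_c = √(μ/r) = 9.160 km/s.
Vis-viva on the transfer ellipse at r = 1.510×10^6 km gives v_t = √[μ(2/r − 1/a_t)] = 3.998 km/s.
Δv₁ = |v_t − v_c| = |3.998 − 9.160| = 5.162 km/s.

Δv₁ = 5160 m/s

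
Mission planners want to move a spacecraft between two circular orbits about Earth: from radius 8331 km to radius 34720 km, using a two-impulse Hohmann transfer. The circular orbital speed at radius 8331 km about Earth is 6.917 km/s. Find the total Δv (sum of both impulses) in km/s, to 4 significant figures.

Δv = 3.148 km/s

From the circular-orbit relation v² = μ/r at r = 8331 km: μ = v²r = (6.917)² × 8331 = 3.98596×10^5 km³/s².
Transfer-ellipse semi-major axis a_t = (r₁ + r₂)/2 = (8331 + 34720)/2 = 21525.5 km.
Circular speed at r₁: v₁ = √(μ/r₁) = √(3.98596×10^5/8331) = 6.917 km/s.
Transfer-orbit speed at r₁ (vis-viva equation): v_p = √[μ(2/r₁ − 1/a_t)] = 8.785 km/s.
First burn Δv₁ = |v_p − v₁| = 1.868 km/s.
Circular speed at r₂: v₂ = √(μ/r₂) = 3.388 km/s.
Transfer-orbit speed at r₂: v_a = √[μ(2/r₂ − 1/a_t)] = 2.108 km/s.
Second burn Δv₂ = |v₂ − v_a| = 1.280 km/s.
Δv = Δv₁ + Δv₂ = 1.868 + 1.280 = 3.148 km/s.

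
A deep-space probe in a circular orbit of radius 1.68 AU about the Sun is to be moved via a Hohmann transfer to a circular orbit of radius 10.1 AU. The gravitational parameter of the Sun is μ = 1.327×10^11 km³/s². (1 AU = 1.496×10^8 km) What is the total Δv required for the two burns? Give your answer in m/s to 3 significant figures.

Δv = 11500 m/s

In km: r₁ = 1.68 × 1.496×10^8 = 2.51328×10^8 km; r₂ = 10.1 × 1.496×10^8 = 1.51096×10^9 km.
The Hohmann ellipse has a_t = (r₁ + r₂)/2 = 8.81144×10^8 km.
At r₁ the circular-orbit speed is v₁ = √(μ/r₁) = 22.978 km/s.
On the transfer ellipse at r₁, v² = μ(2/r − 1/a) gives v_p = √[μ(2/r₁ − 1/a_t)] = 30.090 km/s.
First burn Δv₁ = |v_p − v₁| = 7.112 km/s.
At r₂, v₂ = √(μ/r₂) = 9.371 km/s.
Transfer-orbit speed at r₂: v_a = √[μ(2/r₂ − 1/a_t)] = 5.005 km/s.
Second burn Δv₂ = |v₂ − v_a| = 4.366 km/s.
Δv = Δv₁ + Δv₂ = 7.112 + 4.366 = 11.48 km/s.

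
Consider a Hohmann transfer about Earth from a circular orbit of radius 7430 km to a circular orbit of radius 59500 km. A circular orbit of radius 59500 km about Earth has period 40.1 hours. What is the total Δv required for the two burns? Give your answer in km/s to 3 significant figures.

Δv = 3.81 km/s

From Kepler's third law T² = 4π²r³/μ at r = 59500 km, T = 40.1 hours = 40.1 × 3600 s = 1.4436×10^5 s: μ = 4π²r³/T² = 3.99040×10^5 km³/s².
Semi-major axis of the transfer orbit: a_t = (7430 + 59500)/2 = 33465 km.
At r₁ the circular-orbit speed is v₁ = √(μ/r₁) = 7.3285 km/s.
Transfer-orbit speed at r₁ (vis-viva): v_p = √[μ(2/r₁ − 1/a_t)] = 9.7719 km/s.
First burn Δv₁ = |v_p − v₁| = 2.4434 km/s.
At r₂, v₂ = √(μ/r₂) = 2.589703 km/s.
Transfer-orbit speed at r₂: v_a = √[μ(2/r₂ − 1/a_t)] = 1.220250 km/s.
Second burn Δv₂ = |v₂ − v_a| = 1.3695 km/s.
Δv = Δv₁ + Δv₂ = 2.4434 + 1.3695 = 3.813 km/s.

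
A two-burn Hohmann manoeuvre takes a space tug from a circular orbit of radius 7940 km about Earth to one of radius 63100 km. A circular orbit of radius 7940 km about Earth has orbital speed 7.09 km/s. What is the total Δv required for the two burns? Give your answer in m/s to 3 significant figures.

Δv = 3690 m/s

From the circular-orbit relation v² = μ/r at r = 7940 km: μ = v²r = (7.09)² × 7940 = 3.99129×10^5 km³/s².
Transfer-ellipse semi-major axis a_t = (r₁ + r₂)/2 = (7940 + 63100)/2 = 35520 km.
Circular speed at r₁: v₁ = √(μ/r₁) = √(3.99129×10^5/7940) = 7.090 km/s.
On the transfer ellipse at r₁, v² = μ(2/r − 1/a) gives v_p = √[μ(2/r₁ − 1/a_t)] = 9.450 km/s.
First burn Δv₁ = |v_p − v₁| = 2.360 km/s.
At r₂, v₂ = √(μ/r₂) = 2.515 km/s.
Transfer-orbit speed at r₂: v_a = √[μ(2/r₂ − 1/a_t)] = 1.189 km/s.
Second burn Δv₂ = |v₂ − v_a| = 1.326 km/s.
Total Δv = Δv₁ + Δv₂ = 3.686 km/s.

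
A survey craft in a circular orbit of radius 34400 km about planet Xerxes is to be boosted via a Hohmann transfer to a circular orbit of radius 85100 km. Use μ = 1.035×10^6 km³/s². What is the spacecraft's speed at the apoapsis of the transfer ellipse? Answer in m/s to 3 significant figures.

v = 2650 m/s

Transfer-ellipse semi-major axis a_t = (r₁ + r₂)/2 = (34400 + 85100)/2 = 59750 km.
The apoapsis of the transfer ellipse is at r = 85100 km.
Applying v² = μ(2/r − 1/a_t): v = 2.646 km/s.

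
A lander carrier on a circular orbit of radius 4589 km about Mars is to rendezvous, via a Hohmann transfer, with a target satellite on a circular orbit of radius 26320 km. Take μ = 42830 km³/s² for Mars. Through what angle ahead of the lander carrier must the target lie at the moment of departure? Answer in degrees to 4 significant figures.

Semi-major axis of the transfer orbit: a_t = (4589 + 26320)/2 = 15454.5 km.
The half-period of the transfer ellipse is t = π√(a_t³/μ) = 29165 s.
The target's mean motion on its circular orbit is ω₂ = √(μ/r₂³) = 4.8467×10^-5 rad/s.
Angle swept by the target during transfer: ω₂·t = 1.4135 rad = 80.99°.
The lander carrier traverses 180° on the transfer ellipse, so the target must lead by 180° − 80.99° = 99.01°.

φ = 99.01°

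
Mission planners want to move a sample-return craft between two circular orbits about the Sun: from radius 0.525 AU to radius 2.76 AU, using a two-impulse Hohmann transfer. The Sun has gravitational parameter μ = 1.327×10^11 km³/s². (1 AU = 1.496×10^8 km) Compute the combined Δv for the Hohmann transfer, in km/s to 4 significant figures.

In km: r₁ = 0.525 × 1.496×10^8 = 7.854×10^7 km; r₂ = 2.76 × 1.496×10^8 = 4.12896×10^8 km.
Transfer-ellipse semi-major axis a_t = (r₁ + r₂)/2 = (7.854×10^7 + 4.12896×10^8)/2 = 2.45718×10^8 km.
At r₁ the circular-orbit speed is v₁ = √(μ/r₁) = 41.10 km/s.
Transfer-orbit speed at r₁ (v² = μ(2/r − 1/a)): v_p = √[μ(2/r₁ − 1/a_t)] = 53.28 km/s.
First burn Δv₁ = |v_p − v₁| = 12.18 km/s.
At r₂, v₂ = √(μ/r₂) = 17.927 km/s.
Transfer-orbit speed at r₂: v_a = √[μ(2/r₂ − 1/a_t)] = 10.135 km/s.
Second burn Δv₂ = |v₂ − v_a| = 7.792 km/s.
Total Δv = Δv₁ + Δv₂ = 19.97 km/s.

Δv = 19.97 km/s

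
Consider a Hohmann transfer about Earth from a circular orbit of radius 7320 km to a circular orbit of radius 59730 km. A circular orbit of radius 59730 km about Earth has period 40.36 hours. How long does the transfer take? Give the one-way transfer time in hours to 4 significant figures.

From Kepler's third law T² = 4π²r³/μ at r = 59730 km, T = 40.36 hours = 40.36 × 3600 s = 1.45296×10^5 s: μ = 4π²r³/T² = 3.98502×10^5 km³/s².
Transfer-ellipse semi-major axis a_t = (r₁ + r₂)/2 = (7320 + 59730)/2 = 33525 km.
Half the transfer-orbit period gives t = π√(a_t³/μ) = 30550 s.
Converting: 30550 s ÷ 3600 s/hour = 8.486 hours.

t = 8.486 hours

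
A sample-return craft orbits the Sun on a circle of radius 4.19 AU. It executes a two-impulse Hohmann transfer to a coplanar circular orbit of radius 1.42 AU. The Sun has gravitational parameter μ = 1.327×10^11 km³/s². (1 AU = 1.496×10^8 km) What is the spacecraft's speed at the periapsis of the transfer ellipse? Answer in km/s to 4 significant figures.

v = 30.55 km/s

In km: r₁ = 4.19 × 1.496×10^8 = 6.26824×10^8 km; r₂ = 1.42 × 1.496×10^8 = 2.12432×10^8 km.
Transfer-ellipse semi-major axis a_t = (r₁ + r₂)/2 = (6.26824×10^8 + 2.12432×10^8)/2 = 4.19628×10^8 km.
At periapsis, r = 2.12432×10^8 km.
Vis-viva: v = √[μ(2/r − 1/a_t)] = √[1.327×10^11 × (2/2.12432×10^8 − 1/4.19628×10^8)] = 30.55 km/s.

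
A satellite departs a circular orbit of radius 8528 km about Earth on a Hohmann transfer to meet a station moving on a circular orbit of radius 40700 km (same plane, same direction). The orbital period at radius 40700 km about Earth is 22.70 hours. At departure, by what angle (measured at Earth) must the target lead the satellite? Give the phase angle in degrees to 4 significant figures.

φ = 95.34°

From Kepler's third law T² = 4π²r³/μ at r = 40700 km, T = 22.70 hours = 22.70 × 3600 s = 81720 s: μ = 4π²r³/T² = 3.98553×10^5 km³/s².
Transfer-ellipse semi-major axis a_t = (r₁ + r₂)/2 = (8528 + 40700)/2 = 24614 km.
The half-period of the transfer ellipse is t = π√(a_t³/μ) = 19216.75 s.
The target's mean motion on its circular orbit is ω₂ = √(μ/r₂³) = 7.688675×10^-5 rad/s.
Angle swept by the target during transfer: ω₂·t = 1.47751 rad = 84.66°.
Arrival is 180° from departure on the ellipse, so φ = 180° − 84.66° = 95.34°.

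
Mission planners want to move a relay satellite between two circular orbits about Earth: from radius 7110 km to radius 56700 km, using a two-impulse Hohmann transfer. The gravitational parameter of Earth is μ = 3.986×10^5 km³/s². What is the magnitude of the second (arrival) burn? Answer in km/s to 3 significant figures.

Δv₂ = 1.40 km/s

Transfer-ellipse semi-major axis a_t = (r₁ + r₂)/2 = (7110 + 56700)/2 = 31905 km.
On the circular orbit at r = 56700 km, v_c = √(μ/r) = 2.6514 km/s.
Vis-viva on the transfer ellipse at r = 56700 km gives v_t = √[μ(2/r − 1/a_t)] = 1.2516 km/s.
Δv₂ = |v_t − v_c| = |1.2516 − 2.6514| = 1.400 km/s.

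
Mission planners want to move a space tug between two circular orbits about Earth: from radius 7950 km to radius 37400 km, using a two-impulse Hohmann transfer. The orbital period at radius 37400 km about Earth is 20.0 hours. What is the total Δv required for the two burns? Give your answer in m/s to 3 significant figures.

Δv = 3340 m/s

From Kepler's third law T² = 4π²r³/μ at r = 37400 km, T = 20.0 hours = 20.0 × 3600 s = 72000 s: μ = 4π²r³/T² = 3.98391×10^5 km³/s².
The Hohmann ellipse has a_t = (r₁ + r₂)/2 = 22675 km.
Circular speed at r₁: v₁ = √(μ/r₁) = √(3.98391×10^5/7950) = 7.0790 km/s.
Transfer-orbit speed at r₁ (v² = μ(2/r − 1/a)): v_p = √[μ(2/r₁ − 1/a_t)] = 9.0915 km/s.
First burn Δv₁ = |v_p − v₁| = 2.0125 km/s.
At r₂, v₂ = √(μ/r₂) = 3.26377 km/s.
Transfer-orbit speed at r₂: v_a = √[μ(2/r₂ − 1/a_t)] = 1.93254 km/s.
Second burn Δv₂ = |v₂ − v_a| = 1.3312 km/s.
Total Δv = Δv₁ + Δv₂ = 3.344 km/s.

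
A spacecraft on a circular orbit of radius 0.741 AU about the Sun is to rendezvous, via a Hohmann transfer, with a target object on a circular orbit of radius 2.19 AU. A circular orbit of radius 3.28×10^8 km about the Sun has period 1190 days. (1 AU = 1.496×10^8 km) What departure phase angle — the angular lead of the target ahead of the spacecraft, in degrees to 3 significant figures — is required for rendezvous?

φ = 81.5°

From Kepler's third law T² = 4π²r³/μ at r = 3.28×10^8 km, T = 1190 days = 1190 × 86400 s = 1.02816×10^8 s: μ = 4π²r³/T² = 1.31783×10^11 km³/s².
In km: r₁ = 0.741 × 1.496×10^8 = 1.108536×10^8 km; r₂ = 2.19 × 1.496×10^8 = 3.27624×10^8 km.
Semi-major axis of the transfer orbit: a_t = (1.108536×10^8 + 3.27624×10^8)/2 = 2.192388×10^8 km.
The half-period of the transfer ellipse is t = π√(a_t³/μ) = 2.809×10^7 s.
The target's mean motion on its circular orbit is ω₂ = √(μ/r₂³) = 6.122×10^-8 rad/s.
Angle swept by the target during transfer: ω₂·t = 1.7197 rad = 98.53°.
Arrival is 180° from departure on the ellipse, so φ = 180° − 98.53° = 81.5°.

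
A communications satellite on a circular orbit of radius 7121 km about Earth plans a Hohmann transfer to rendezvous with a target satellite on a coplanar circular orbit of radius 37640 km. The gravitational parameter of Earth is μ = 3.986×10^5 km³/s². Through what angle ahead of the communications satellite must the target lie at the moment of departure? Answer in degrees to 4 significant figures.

Transfer-ellipse semi-major axis a_t = (r₁ + r₂)/2 = (7121 + 37640)/2 = 22380.5 km.
Transfer time t = π√(a_t³/μ) = 16660 s.
Target angular speed ω₂ = √(μ/r₂³) = 8.646×10^-5 rad/s.
Angle swept by the target during transfer: ω₂·t = 1.4404 rad = 82.53°.
Arrival is 180° from departure on the ellipse, so φ = 180° − 82.53° = 97.47°.

φ = 97.47°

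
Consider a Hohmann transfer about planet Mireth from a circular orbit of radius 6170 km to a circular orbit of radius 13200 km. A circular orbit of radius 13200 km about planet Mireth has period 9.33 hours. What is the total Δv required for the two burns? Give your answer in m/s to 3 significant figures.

From Kepler's third law T² = 4π²r³/μ at r = 13200 km, T = 9.33 hours = 9.33 × 3600 s = 33588 s: μ = 4π²r³/T² = 80484.7 km³/s².
The Hohmann ellipse has a_t = (r₁ + r₂)/2 = 9685 km.
At r₁ the circular-orbit speed is v₁ = √(μ/r₁) = 3.6117 km/s.
On the transfer ellipse at r₁, vis-viva gives v_p = √[μ(2/r₁ − 1/a_t)] = 4.2165 km/s.
First burn Δv₁ = |v_p − v₁| = 0.6048 km/s.
Circular speed at r₂: v₂ = √(μ/r₂) = 2.4693 km/s.
Transfer-orbit speed at r₂: v_a = √[μ(2/r₂ − 1/a_t)] = 1.9709 km/s.
Second burn Δv₂ = |v₂ − v_a| = 0.4984 km/s.
Total Δv = Δv₁ + Δv₂ = 1.103 km/s.

Δv = 1100 m/s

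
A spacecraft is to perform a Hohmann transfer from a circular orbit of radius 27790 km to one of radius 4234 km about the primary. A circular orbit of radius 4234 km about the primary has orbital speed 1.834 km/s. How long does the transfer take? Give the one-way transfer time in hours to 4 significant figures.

From the circular-orbit relation v² = μ/r at r = 4234 km: μ = v²r = (1.834)² × 4234 = 14241.3 km³/s².
The Hohmann ellipse has a_t = (r₁ + r₂)/2 = 16012 km.
Half the transfer-orbit period gives t = π√(a_t³/μ) = 53340 s.
Converting: 53340 s ÷ 3600 s/hour = 14.82 hours.

t = 14.82 hours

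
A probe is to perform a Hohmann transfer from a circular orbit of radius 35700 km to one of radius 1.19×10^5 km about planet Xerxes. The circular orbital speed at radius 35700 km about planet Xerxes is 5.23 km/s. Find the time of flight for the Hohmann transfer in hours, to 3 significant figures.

t = 19.0 hours

From the circular-orbit relation v² = μ/r at r = 35700 km: μ = v²r = (5.23)² × 35700 = 9.76499×10^5 km³/s².
Semi-major axis of the transfer orbit: a_t = (35700 + 1.190×10^5)/2 = 77350 km.
By Kepler's third law the transfer-orbit period is T = 2π√(a_t³/μ), so t = T/2 = 68390 s.
Converting: 68390 s ÷ 3600 s/hour = 19.0 hours.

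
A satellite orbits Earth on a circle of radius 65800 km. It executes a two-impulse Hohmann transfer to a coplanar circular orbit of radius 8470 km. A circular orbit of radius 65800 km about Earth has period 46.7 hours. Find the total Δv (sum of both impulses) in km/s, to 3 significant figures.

Δv = 3.55 km/s

From Kepler's third law T² = 4π²r³/μ at r = 65800 km, T = 46.7 hours = 46.7 × 3600 s = 1.6812×10^5 s: μ = 4π²r³/T² = 3.97923×10^5 km³/s².
Transfer-ellipse semi-major axis a_t = (r₁ + r₂)/2 = (65800 + 8470)/2 = 37135 km.
At r₁ the circular-orbit speed is v₁ = √(μ/r₁) = 2.4592 km/s.
Transfer-orbit speed at r₁ (vis-viva): v_a = √[μ(2/r₁ − 1/a_t)] = 1.1745 km/s.
First burn Δv₁ = |v_a − v₁| = 1.2847 km/s.
Circular speed at r₂: v₂ = √(μ/r₂) = 6.8542 km/s.
Transfer-orbit speed at r₂: v_p = √[μ(2/r₂ − 1/a_t)] = 9.1239 km/s.
Second burn Δv₂ = |v₂ − v_p| = 2.2697 km/s.
Total Δv = Δv₁ + Δv₂ = 3.554 km/s.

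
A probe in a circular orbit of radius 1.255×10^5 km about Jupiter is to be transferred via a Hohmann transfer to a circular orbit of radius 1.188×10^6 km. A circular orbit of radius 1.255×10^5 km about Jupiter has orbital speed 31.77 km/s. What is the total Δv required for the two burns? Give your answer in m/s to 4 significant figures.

From the circular-orbit relation v² = μ/r at r = 1.255×10^5 km: μ = v²r = (31.77)² × 1.255×10^5 = 1.26671×10^8 km³/s².
The Hohmann ellipse has a_t = (r₁ + r₂)/2 = 6.5675×10^5 km.
Circular speed at r₁: v₁ = √(μ/r₁) = √(1.26671×10^8/1.255×10^5) = 31.77 km/s.
On the transfer ellipse at r₁, vis-viva equation gives v_p = √[μ(2/r₁ − 1/a_t)] = 42.73 km/s.
First burn Δv₁ = |v_p − v₁| = 10.96 km/s.
Circular speed at r₂: v₂ = √(μ/r₂) = 10.326 km/s.
Transfer-orbit speed at r₂: v_a = √[μ(2/r₂ − 1/a_t)] = 4.5139 km/s.
Second burn Δv₂ = |v₂ − v_a| = 5.812 km/s.
Δv = Δv₁ + Δv₂ = 10.96 + 5.812 = 16.77 km/s.

Δv = 16770 m/s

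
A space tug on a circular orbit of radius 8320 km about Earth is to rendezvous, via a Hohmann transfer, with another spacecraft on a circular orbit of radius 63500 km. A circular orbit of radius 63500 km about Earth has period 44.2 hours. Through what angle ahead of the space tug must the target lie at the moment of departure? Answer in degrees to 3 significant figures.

φ = 103°

From Kepler's third law T² = 4π²r³/μ at r = 63500 km, T = 44.2 hours = 44.2 × 3600 s = 1.5912×10^5 s: μ = 4π²r³/T² = 3.99238×10^5 km³/s².
Transfer-ellipse semi-major axis a_t = (r₁ + r₂)/2 = (8320 + 63500)/2 = 35910 km.
Transfer time t = π√(a_t³/μ) = 33830 s.
Target angular speed ω₂ = √(μ/r₂³) = 3.949×10^-5 rad/s.
Angle swept by the target during transfer: ω₂·t = 1.336 rad = 76.55°.
Arrival is 180° from departure on the ellipse, so φ = 180° − 76.55° = 103°.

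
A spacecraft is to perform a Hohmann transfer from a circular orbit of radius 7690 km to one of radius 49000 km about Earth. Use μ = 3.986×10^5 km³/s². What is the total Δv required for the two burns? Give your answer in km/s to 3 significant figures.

Δv = 3.63 km/s

The Hohmann ellipse has a_t = (r₁ + r₂)/2 = 28345 km.
Circular speed at r₁: v₁ = √(μ/r₁) = √(3.986×10^5/7690) = 7.200 km/s.
Transfer-orbit speed at r₁ (vis-viva equation): v_p = √[μ(2/r₁ − 1/a_t)] = 9.466 km/s.
First burn Δv₁ = |v_p − v₁| = 2.266 km/s.
At r₂, v₂ = √(μ/r₂) = 2.85214 km/s.
Transfer-orbit speed at r₂: v_a = √[μ(2/r₂ − 1/a_t)] = 1.48558 km/s.
Second burn Δv₂ = |v₂ − v_a| = 1.367 km/s.
Δv = Δv₁ + Δv₂ = 2.266 + 1.367 = 3.633 km/s.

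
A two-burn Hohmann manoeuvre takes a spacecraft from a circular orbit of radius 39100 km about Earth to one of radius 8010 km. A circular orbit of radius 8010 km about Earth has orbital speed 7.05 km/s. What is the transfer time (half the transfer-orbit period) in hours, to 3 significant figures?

t = 5.00 hours

From the circular-orbit relation v² = μ/r at r = 8010 km: μ = v²r = (7.05)² × 8010 = 3.98117×10^5 km³/s².
Semi-major axis of the transfer orbit: a_t = (39100 + 8010)/2 = 23555 km.
Half the transfer-orbit period gives t = π√(a_t³/μ) = 18000 s.
Converting: 18000 s ÷ 3600 s/hour = 5.00 hours.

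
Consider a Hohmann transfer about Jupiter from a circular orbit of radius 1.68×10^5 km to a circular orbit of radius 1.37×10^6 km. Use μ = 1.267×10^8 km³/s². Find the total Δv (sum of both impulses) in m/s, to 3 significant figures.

Semi-major axis of the transfer orbit: a_t = (1.680×10^5 + 1.370×10^6)/2 = 7.690×10^5 km.
Circular speed at r₁: v₁ = √(μ/r₁) = √(1.267×10^8/1.680×10^5) = 27.4621 km/s.
Transfer-orbit speed at r₁ (vis-viva): v_p = √[μ(2/r₁ − 1/a_t)] = 36.6548 km/s.
First burn Δv₁ = |v_p − v₁| = 9.1927 km/s.
At r₂, v₂ = √(μ/r₂) = 9.6167 km/s.
Transfer-orbit speed at r₂: v_a = √[μ(2/r₂ − 1/a_t)] = 4.4949 km/s.
Second burn Δv₂ = |v₂ − v_a| = 5.1218 km/s.
Δv = Δv₁ + Δv₂ = 9.1927 + 5.1218 = 14.31 km/s.

Δv = 14300 m/s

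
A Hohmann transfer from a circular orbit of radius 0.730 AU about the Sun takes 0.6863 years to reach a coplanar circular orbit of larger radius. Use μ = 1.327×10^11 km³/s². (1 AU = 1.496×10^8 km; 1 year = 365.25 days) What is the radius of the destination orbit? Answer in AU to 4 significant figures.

r₂ = 1.740 AU

In km: r₁ = 0.730 × 1.496×10^8 = 1.09208×10^8 km.
Transfer time t = 0.6863 years × 365.25 × 86400 s = 2.165798088×10^7 s, and t = π√(a_t³/μ).
So a_t = (μ t²/π²)^(1/3) = (1.327×10^11 × (2.165798088×10^7)² / π²)^(1/3) = 1.8476×10^8 km.
Since a_t = (r₁ + r₂)/2, r₂ = 2a_t − r₁ = 2×1.8476×10^8 − 1.09208×10^8 = 2.60312×10^8 km.
In AU: r₂ = 2.60312×10^8 / 1.496×10^8 = 1.740 AU.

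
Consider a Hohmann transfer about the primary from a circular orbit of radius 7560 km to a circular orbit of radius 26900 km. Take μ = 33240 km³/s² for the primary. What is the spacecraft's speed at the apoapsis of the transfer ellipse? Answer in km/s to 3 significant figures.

Transfer-ellipse semi-major axis a_t = (r₁ + r₂)/2 = (7560 + 26900)/2 = 17230 km.
At apoapsis, r = 26900 km.
Vis-viva: v = √[μ(2/r − 1/a_t)] = √[33240 × (2/26900 − 1/17230)] = 0.7363 km/s.

v = 0.736 km/s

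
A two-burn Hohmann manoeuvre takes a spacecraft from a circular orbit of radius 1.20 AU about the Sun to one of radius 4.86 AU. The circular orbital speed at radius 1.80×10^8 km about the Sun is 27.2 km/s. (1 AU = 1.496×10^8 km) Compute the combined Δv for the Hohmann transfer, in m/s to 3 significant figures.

From the circular-orbit relation v² = μ/r at r = 1.80×10^8 km: μ = v²r = (27.2)² × 1.80×10^8 = 1.33171×10^11 km³/s².
In km: r₁ = 1.20 × 1.496×10^8 = 1.7952×10^8 km; r₂ = 4.86 × 1.496×10^8 = 7.27056×10^8 km.
Transfer-ellipse semi-major axis a_t = (r₁ + r₂)/2 = (1.7952×10^8 + 7.27056×10^8)/2 = 4.53288×10^8 km.
At r₁ the circular-orbit speed is v₁ = √(μ/r₁) = 27.23634 km/s.
On the transfer ellipse at r₁, vis-viva equation gives v_p = √[μ(2/r₁ − 1/a_t)] = 34.49416 km/s.
First burn Δv₁ = |v_p − v₁| = 7.2578 km/s.
At r₂, v₂ = √(μ/r₂) = 13.53385 km/s.
Transfer-orbit speed at r₂: v_a = √[μ(2/r₂ − 1/a_t)] = 8.517076 km/s.
Second burn Δv₂ = |v₂ − v_a| = 5.0168 km/s.
Total Δv = Δv₁ + Δv₂ = 12.27 km/s.

Δv = 12300 m/s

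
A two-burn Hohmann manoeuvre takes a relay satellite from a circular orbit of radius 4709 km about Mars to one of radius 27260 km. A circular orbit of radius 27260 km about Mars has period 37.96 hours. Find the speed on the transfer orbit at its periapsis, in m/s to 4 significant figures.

v = 3938 m/s

From Kepler's third law T² = 4π²r³/μ at r = 27260 km, T = 37.96 hours = 37.96 × 3600 s = 1.36656×10^5 s: μ = 4π²r³/T² = 42823.3 km³/s².
Semi-major axis of the transfer orbit: a_t = (4709 + 27260)/2 = 15984.5 km.
The periapsis of the transfer ellipse is at r = 4709 km.
Vis-viva: v = √[μ(2/r − 1/a_t)] = √[42823.3 × (2/4709 − 1/15984.5)] = 3.938 km/s.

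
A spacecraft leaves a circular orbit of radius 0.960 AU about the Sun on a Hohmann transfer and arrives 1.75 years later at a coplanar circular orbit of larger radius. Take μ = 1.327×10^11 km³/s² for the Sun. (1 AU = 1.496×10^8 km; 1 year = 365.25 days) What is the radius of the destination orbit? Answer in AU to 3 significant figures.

In km: r₁ = 0.960 × 1.496×10^8 = 1.43616×10^8 km.
Transfer time t = 1.75 years × 365.25 × 86400 s = 5.52258×10^7 s, and t = π√(a_t³/μ).
So a_t = (μ t²/π²)^(1/3) = (1.327×10^11 × (5.52258×10^7)² / π²)^(1/3) = 3.4484×10^8 km.
Since a_t = (r₁ + r₂)/2, r₂ = 2a_t − r₁ = 2×3.4484×10^8 − 1.43616×10^8 = 5.46064×10^8 km.
In AU: r₂ = 5.46064×10^8 / 1.496×10^8 = 3.65 AU.

r₂ = 3.65 AU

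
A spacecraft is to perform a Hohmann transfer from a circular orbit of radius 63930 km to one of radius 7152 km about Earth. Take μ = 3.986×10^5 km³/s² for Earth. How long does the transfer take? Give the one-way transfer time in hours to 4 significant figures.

Semi-major axis of the transfer orbit: a_t = (63930 + 7152)/2 = 35541 km.
Half the transfer-orbit period gives t = π√(a_t³/μ) = 33340 s.
Converting: 33340 s ÷ 3600 s/hour = 9.261 hours.

t = 9.261 hours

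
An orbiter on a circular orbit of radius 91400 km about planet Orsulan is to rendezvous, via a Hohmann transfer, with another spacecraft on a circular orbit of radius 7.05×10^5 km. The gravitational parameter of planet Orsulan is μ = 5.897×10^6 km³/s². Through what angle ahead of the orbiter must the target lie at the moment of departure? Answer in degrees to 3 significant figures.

Semi-major axis of the transfer orbit: a_t = (91400 + 7.050×10^5)/2 = 3.982×10^5 km.
Transfer time t = π√(a_t³/μ) = 3.251×10^5 s.
The target's mean motion on its circular orbit is ω₂ = √(μ/r₂³) = 4.102×10^-6 rad/s.
Angle swept by the target during transfer: ω₂·t = 1.3336 rad = 76.41°.
The orbiter traverses 180° on the transfer ellipse, so the target must lead by 180° − 76.41° = 104°.

φ = 104°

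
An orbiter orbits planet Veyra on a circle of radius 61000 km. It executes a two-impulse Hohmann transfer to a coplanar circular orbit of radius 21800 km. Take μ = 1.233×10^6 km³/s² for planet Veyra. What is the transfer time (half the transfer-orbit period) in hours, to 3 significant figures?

The Hohmann ellipse has a_t = (r₁ + r₂)/2 = 41400 km.
Half the transfer-orbit period gives t = π√(a_t³/μ) = 23830 s.
Converting: 23830 s ÷ 3600 s/hour = 6.62 hours.

t = 6.62 hours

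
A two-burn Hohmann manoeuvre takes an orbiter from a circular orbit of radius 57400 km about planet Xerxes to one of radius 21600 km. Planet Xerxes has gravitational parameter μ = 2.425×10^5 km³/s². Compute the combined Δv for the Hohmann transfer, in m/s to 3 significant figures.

Transfer-ellipse semi-major axis a_t = (r₁ + r₂)/2 = (57400 + 21600)/2 = 39500 km.
At r₁ the circular-orbit speed is v₁ = √(μ/r₁) = 2.0554 km/s.
Transfer-orbit speed at r₁ (vis-viva): v_a = √[μ(2/r₁ − 1/a_t)] = 1.5199 km/s.
First burn Δv₁ = |v_a − v₁| = 0.5355 km/s.
Circular speed at r₂: v₂ = √(μ/r₂) = 3.3506 km/s.
Transfer-orbit speed at r₂: v_p = √[μ(2/r₂ − 1/a_t)] = 4.0391 km/s.
Second burn Δv₂ = |v₂ − v_p| = 0.6885 km/s.
Δv = Δv₁ + Δv₂ = 0.5355 + 0.6885 = 1.224 km/s.

Δv = 1220 m/s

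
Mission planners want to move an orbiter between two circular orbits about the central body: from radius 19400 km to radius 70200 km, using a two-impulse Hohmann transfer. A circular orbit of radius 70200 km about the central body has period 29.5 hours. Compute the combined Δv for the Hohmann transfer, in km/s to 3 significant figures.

Δv = 3.41 km/s

From Kepler's third law T² = 4π²r³/μ at r = 70200 km, T = 29.5 hours = 29.5 × 3600 s = 1.062×10^5 s: μ = 4π²r³/T² = 1.21094×10^6 km³/s².
The Hohmann ellipse has a_t = (r₁ + r₂)/2 = 44800 km.
Circular speed at r₁: v₁ = √(μ/r₁) = √(1.21094×10^6/19400) = 7.901 km/s.
Transfer-orbit speed at r₁ (v² = μ(2/r − 1/a)): v_p = √[μ(2/r₁ − 1/a_t)] = 9.890 km/s.
First burn Δv₁ = |v_p − v₁| = 1.989 km/s.
At r₂, v₂ = √(μ/r₂) = 4.153 km/s.
Transfer-orbit speed at r₂: v_a = √[μ(2/r₂ − 1/a_t)] = 2.733 km/s.
Second burn Δv₂ = |v₂ − v_a| = 1.420 km/s.
Total Δv = Δv₁ + Δv₂ = 3.409 km/s.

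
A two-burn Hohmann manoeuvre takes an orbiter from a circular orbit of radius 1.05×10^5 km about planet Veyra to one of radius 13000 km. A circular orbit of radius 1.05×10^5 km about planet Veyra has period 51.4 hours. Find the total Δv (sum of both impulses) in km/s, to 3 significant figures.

From Kepler's third law T² = 4π²r³/μ at r = 1.05×10^5 km, T = 51.4 hours = 51.4 × 3600 s = 1.8504×10^5 s: μ = 4π²r³/T² = 1.33474×10^6 km³/s².
The Hohmann ellipse has a_t = (r₁ + r₂)/2 = 59000 km.
At r₁ the circular-orbit speed is v₁ = √(μ/r₁) = 3.5654 km/s.
Transfer-orbit speed at r₁ (vis-viva): v_a = √[μ(2/r₁ − 1/a_t)] = 1.6736 km/s.
First burn Δv₁ = |v_a − v₁| = 1.892 km/s.
Circular speed at r₂: v₂ = √(μ/r₂) = 10.1327 km/s.
Transfer-orbit speed at r₂: v_p = √[μ(2/r₂ − 1/a_t)] = 13.5175 km/s.
Second burn Δv₂ = |v₂ − v_p| = 3.385 km/s.
Δv = Δv₁ + Δv₂ = 1.892 + 3.385 = 5.277 km/s.

Δv = 5.28 km/s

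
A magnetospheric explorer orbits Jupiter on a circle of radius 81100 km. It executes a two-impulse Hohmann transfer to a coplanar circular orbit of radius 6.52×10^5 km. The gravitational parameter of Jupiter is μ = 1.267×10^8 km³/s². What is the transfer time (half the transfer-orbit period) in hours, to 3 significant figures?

Semi-major axis of the transfer orbit: a_t = (81100 + 6.520×10^5)/2 = 3.6655×10^5 km.
Half the transfer-orbit period gives t = π√(a_t³/μ) = 61940 s.
Converting: 61940 s ÷ 3600 s/hour = 17.2 hours.

t = 17.2 hours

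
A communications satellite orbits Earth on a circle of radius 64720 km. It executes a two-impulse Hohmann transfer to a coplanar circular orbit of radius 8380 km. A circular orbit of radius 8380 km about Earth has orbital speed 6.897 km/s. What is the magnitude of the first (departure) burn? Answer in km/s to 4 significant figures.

From the circular-orbit relation v² = μ/r at r = 8380 km: μ = v²r = (6.897)² × 8380 = 3.98625×10^5 km³/s².
Transfer-ellipse semi-major axis a_t = (r₁ + r₂)/2 = (64720 + 8380)/2 = 36550 km.
On the circular orbit at r = 64720 km, v_c = √(μ/r) = 2.48178 km/s.
Transfer-orbit speed at the same r (vis-viva, a = a_t): v_t = √[μ(2/r − 1/a_t)] = 1.18834 km/s.
Δv₁ = |v_t − v_c| = |1.18834 − 2.48178| = 1.293 km/s.

Δv₁ = 1.293 km/s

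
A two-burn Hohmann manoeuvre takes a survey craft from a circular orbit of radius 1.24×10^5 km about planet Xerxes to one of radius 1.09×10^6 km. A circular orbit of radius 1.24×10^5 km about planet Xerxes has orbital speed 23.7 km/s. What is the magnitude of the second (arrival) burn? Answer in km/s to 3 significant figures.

Δv₂ = 4.38 km/s

From the circular-orbit relation v² = μ/r at r = 1.24×10^5 km: μ = v²r = (23.7)² × 1.24×10^5 = 6.96496×10^7 km³/s².
Semi-major axis of the transfer orbit: a_t = (1.240×10^5 + 1.090×10^6)/2 = 6.070×10^5 km.
On the circular orbit at r = 1.090×10^6 km, v_c = √(μ/r) = 7.994 km/s.
Transfer-orbit speed at the same r (vis-viva, a = a_t): v_t = √[μ(2/r − 1/a_t)] = 3.613 km/s.
Δv₂ = |v_t − v_c| = |3.613 − 7.994| = 4.381 km/s.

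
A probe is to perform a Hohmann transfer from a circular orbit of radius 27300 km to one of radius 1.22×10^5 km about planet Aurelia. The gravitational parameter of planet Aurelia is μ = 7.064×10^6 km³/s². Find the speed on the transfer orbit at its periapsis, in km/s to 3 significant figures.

v = 20.6 km/s

Transfer-ellipse semi-major axis a_t = (r₁ + r₂)/2 = (27300 + 1.220×10^5)/2 = 74650 km.
The periapsis of the transfer ellipse is at r = 27300 km.
From the vis-viva equation, v = √[μ(2/r − 1/a_t)] = 20.56 km/s.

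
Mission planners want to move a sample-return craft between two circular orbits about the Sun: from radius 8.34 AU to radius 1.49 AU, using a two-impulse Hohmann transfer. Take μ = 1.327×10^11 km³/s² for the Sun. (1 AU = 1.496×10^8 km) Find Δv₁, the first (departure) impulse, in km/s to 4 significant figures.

Δv₁ = 4.635 km/s

In km: r₁ = 8.34 × 1.496×10^8 = 1.247664×10^9 km; r₂ = 1.49 × 1.496×10^8 = 2.22904×10^8 km.
Transfer-ellipse semi-major axis a_t = (r₁ + r₂)/2 = (1.247664×10^9 + 2.22904×10^8)/2 = 7.35284×10^8 km.
On the circular orbit at r = 1.247664×10^9 km, v_c = √(μ/r) = 10.313 km/s.
Transfer-orbit speed at the same r (vis-viva, a = a_t): v_t = √[μ(2/r − 1/a_t)] = 5.6783 km/s.
Δv₁ = |v_t − v_c| = |5.6783 − 10.313| = 4.635 km/s.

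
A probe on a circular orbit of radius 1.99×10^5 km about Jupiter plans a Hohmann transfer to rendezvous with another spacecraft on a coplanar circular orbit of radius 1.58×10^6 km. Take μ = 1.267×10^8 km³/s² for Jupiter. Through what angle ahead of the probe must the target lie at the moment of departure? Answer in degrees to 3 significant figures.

φ = 104°

Transfer-ellipse semi-major axis a_t = (r₁ + r₂)/2 = (1.990×10^5 + 1.580×10^6)/2 = 8.895×10^5 km.
Transfer time t = π√(a_t³/μ) = 2.341×10^5 s.
The target's mean motion on its circular orbit is ω₂ = √(μ/r₂³) = 5.668×10^-6 rad/s.
Angle swept by the target during transfer: ω₂·t = 1.327 rad = 76.03°.
Arrival is 180° from departure on the ellipse, so φ = 180° − 76.03° = 104°.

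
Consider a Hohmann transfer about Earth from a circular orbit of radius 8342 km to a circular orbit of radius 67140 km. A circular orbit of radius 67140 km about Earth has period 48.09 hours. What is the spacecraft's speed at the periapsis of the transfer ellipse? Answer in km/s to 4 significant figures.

v = 9.220 km/s

From Kepler's third law T² = 4π²r³/μ at r = 67140 km, T = 48.09 hours = 48.09 × 3600 s = 1.73124×10^5 s: μ = 4π²r³/T² = 3.98648×10^5 km³/s².
Semi-major axis of the transfer orbit: a_t = (8342 + 67140)/2 = 37741 km.
At periapsis, r = 8342 km.
Applying v² = μ(2/r − 1/a_t): v = 9.220 km/s.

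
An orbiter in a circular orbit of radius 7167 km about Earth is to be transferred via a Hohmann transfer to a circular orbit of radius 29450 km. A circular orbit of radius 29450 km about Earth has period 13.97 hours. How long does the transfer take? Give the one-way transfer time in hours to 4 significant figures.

t = 3.424 hours

From Kepler's third law T² = 4π²r³/μ at r = 29450 km, T = 13.97 hours = 13.97 × 3600 s = 50292 s: μ = 4π²r³/T² = 3.98674×10^5 km³/s².
Transfer-ellipse semi-major axis a_t = (r₁ + r₂)/2 = (7167 + 29450)/2 = 18308.5 km.
By Kepler's third law the transfer-orbit period is T = 2π√(a_t³/μ), so t = T/2 = 12326 s.
Converting: 12326 s ÷ 3600 s/hour = 3.424 hours.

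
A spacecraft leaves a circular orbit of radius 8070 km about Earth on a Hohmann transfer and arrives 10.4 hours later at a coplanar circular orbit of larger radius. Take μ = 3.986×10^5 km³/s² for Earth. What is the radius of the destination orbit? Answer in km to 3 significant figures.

r₂ = 68700 km

Transfer time t = 10.4 hours = 37440 s, and t = π√(a_t³/μ).
So a_t = (μ t²/π²)^(1/3) = (3.986×10^5 × (37440)² / π²)^(1/3) = 38398 km.
Since a_t = (r₁ + r₂)/2, r₂ = 2a_t − r₁ = 2×38398 − 8070 = 68726 km.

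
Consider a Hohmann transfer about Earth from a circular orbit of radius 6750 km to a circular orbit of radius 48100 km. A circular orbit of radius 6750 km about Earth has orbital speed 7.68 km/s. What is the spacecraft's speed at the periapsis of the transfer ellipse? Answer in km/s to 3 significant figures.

From the circular-orbit relation v² = μ/r at r = 6750 km: μ = v²r = (7.68)² × 6750 = 3.98131×10^5 km³/s².
The Hohmann ellipse has a_t = (r₁ + r₂)/2 = 27425 km.
The periapsis of the transfer ellipse is at r = 6750 km.
Applying v² = μ(2/r − 1/a_t): v = 10.17 km/s.

v = 10.2 km/s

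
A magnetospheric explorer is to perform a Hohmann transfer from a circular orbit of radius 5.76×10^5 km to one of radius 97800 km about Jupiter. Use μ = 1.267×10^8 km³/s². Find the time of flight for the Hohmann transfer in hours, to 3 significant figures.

t = 15.2 hours

The Hohmann ellipse has a_t = (r₁ + r₂)/2 = 3.369×10^5 km.
Half the transfer-orbit period gives t = π√(a_t³/μ) = 54580 s.
Converting: 54580 s ÷ 3600 s/hour = 15.2 hours.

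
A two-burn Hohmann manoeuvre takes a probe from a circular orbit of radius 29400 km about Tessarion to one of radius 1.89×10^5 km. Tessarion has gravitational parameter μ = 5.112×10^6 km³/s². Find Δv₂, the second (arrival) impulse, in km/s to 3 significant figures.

Δv₂ = 2.50 km/s

Transfer-ellipse semi-major axis a_t = (r₁ + r₂)/2 = (29400 + 1.890×10^5)/2 = 1.092×10^5 km.
On the circular orbit at r = 1.890×10^5 km, v_c = √(μ/r) = 5.201 km/s.
Vis-viva on the transfer ellipse at r = 1.890×10^5 km gives v_t = √[μ(2/r − 1/a_t)] = 2.699 km/s.
Δv₂ = |v_t − v_c| = |2.699 − 5.201| = 2.502 km/s.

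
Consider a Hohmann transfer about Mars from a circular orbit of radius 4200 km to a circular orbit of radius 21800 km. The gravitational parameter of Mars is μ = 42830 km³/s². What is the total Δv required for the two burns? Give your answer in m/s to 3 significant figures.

Semi-major axis of the transfer orbit: a_t = (4200 + 21800)/2 = 13000 km.
Circular speed at r₁: v₁ = √(μ/r₁) = √(42830/4200) = 3.1934 km/s.
Transfer-orbit speed at r₁ (v² = μ(2/r − 1/a)): v_p = √[μ(2/r₁ − 1/a_t)] = 4.1353 km/s.
First burn Δv₁ = |v_p − v₁| = 0.9419 km/s.
At r₂, v₂ = √(μ/r₂) = 1.4017 km/s.
Transfer-orbit speed at r₂: v_a = √[μ(2/r₂ − 1/a_t)] = 0.79671 km/s.
Second burn Δv₂ = |v₂ − v_a| = 0.6050 km/s.
Total Δv = Δv₁ + Δv₂ = 1.547 km/s.

Δv = 1550 m/s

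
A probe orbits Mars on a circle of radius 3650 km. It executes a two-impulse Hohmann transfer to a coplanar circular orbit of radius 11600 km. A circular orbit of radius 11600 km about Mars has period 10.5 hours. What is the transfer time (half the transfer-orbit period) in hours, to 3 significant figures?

t = 2.80 hours

From Kepler's third law T² = 4π²r³/μ at r = 11600 km, T = 10.5 hours = 10.5 × 3600 s = 37800 s: μ = 4π²r³/T² = 43127.1 km³/s².
Semi-major axis of the transfer orbit: a_t = (3650 + 11600)/2 = 7625 km.
Transfer time t = π√(a_t³/μ) = π√((7625)³ / 43127.1) = 10070 s.
Converting: 10070 s ÷ 3600 s/hour = 2.80 hours.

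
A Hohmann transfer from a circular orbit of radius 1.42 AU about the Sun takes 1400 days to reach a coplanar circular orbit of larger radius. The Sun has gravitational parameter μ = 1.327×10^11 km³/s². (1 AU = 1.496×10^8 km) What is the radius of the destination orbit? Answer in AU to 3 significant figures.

In km: r₁ = 1.42 × 1.496×10^8 = 2.12432×10^8 km.
Transfer time t = 1400 days = 1.2096×10^8 s, and t = π√(a_t³/μ).
So a_t = (μ t²/π²)^(1/3) = (1.327×10^11 × (1.2096×10^8)² / π²)^(1/3) = 5.8159×10^8 km.
Since a_t = (r₁ + r₂)/2, r₂ = 2a_t − r₁ = 2×5.8159×10^8 − 2.12432×10^8 = 9.50748×10^8 km.
In AU: r₂ = 9.50748×10^8 / 1.496×10^8 = 6.36 AU.

r₂ = 6.36 AU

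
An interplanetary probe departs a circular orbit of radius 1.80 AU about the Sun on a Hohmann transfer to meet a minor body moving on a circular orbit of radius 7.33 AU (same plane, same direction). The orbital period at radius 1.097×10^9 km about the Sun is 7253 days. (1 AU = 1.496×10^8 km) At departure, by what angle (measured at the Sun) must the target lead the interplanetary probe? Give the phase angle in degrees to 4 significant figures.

From Kepler's third law T² = 4π²r³/μ at r = 1.097×10^9 km, T = 7253 days = 7253 × 86400 s = 6.266592×10^8 s: μ = 4π²r³/T² = 1.32714×10^11 km³/s².
In km: r₁ = 1.80 × 1.496×10^8 = 2.6928×10^8 km; r₂ = 7.33 × 1.496×10^8 = 1.096568×10^9 km.
Transfer-ellipse semi-major axis a_t = (r₁ + r₂)/2 = (2.6928×10^8 + 1.096568×10^9)/2 = 6.82924×10^8 km.
The half-period of the transfer ellipse is t = π√(a_t³/μ) = 1.53904×10^8 s.
Target angular speed ω₂ = √(μ/r₂³) = 1.00324×10^-8 rad/s.
Angle swept by the target during transfer: ω₂·t = 1.54403 rad = 88.47°.
Arrival is 180° from departure on the ellipse, so φ = 180° − 88.47° = 91.53°.

φ = 91.53°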